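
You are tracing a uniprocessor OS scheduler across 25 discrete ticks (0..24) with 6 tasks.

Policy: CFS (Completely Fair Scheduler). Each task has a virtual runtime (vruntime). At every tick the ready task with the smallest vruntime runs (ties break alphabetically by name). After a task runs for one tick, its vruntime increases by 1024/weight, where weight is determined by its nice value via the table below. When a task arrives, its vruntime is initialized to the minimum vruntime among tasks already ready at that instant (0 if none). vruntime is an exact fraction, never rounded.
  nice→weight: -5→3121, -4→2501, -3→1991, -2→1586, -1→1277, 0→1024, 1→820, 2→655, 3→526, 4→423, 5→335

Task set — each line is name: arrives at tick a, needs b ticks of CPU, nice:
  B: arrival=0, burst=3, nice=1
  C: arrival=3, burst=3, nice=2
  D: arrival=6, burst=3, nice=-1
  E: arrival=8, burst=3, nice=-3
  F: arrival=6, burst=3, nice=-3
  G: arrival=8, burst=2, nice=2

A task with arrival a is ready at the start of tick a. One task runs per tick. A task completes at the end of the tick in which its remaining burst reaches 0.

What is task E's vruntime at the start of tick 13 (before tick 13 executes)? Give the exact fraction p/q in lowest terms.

t=0: vr[B=0] → run B
t=1: vr[B=256/205] → run B
t=2: vr[B=512/205] → run B
t=3: vr[C=0] → run C
t=4: vr[C=1024/655] → run C
t=5: vr[C=2048/655] → run C
t=6: vr[D=0 F=0] → run D
t=7: vr[D=1024/1277 F=0] → run F
t=8: vr[D=1024/1277 E=1024/1991 F=1024/1991 G=1024/1991] → run E
t=9: vr[D=1024/1277 E=2048/1991 F=1024/1991 G=1024/1991] → run F
t=10: vr[D=1024/1277 E=2048/1991 F=2048/1991 G=1024/1991] → run G
t=11: vr[D=1024/1277 E=2048/1991 F=2048/1991 G=2709504/1304105] → run D
t=12: vr[D=2048/1277 E=2048/1991 F=2048/1991 G=2709504/1304105] → run E
t=13: vr[D=2048/1277 E=3072/1991 F=2048/1991 G=2709504/1304105] → run F
t=14: vr[D=2048/1277 E=3072/1991 G=2709504/1304105] → run E
t=15: vr[D=2048/1277 G=2709504/1304105] → run D
t=16: vr[G=2709504/1304105] → run G
t=17: (idle)
t=18: (idle)
t=19: (idle)
t=20: (idle)
t=21: (idle)
t=22: (idle)
t=23: (idle)
t=24: (idle)

vruntime(E, start of tick 13) = 3072/1991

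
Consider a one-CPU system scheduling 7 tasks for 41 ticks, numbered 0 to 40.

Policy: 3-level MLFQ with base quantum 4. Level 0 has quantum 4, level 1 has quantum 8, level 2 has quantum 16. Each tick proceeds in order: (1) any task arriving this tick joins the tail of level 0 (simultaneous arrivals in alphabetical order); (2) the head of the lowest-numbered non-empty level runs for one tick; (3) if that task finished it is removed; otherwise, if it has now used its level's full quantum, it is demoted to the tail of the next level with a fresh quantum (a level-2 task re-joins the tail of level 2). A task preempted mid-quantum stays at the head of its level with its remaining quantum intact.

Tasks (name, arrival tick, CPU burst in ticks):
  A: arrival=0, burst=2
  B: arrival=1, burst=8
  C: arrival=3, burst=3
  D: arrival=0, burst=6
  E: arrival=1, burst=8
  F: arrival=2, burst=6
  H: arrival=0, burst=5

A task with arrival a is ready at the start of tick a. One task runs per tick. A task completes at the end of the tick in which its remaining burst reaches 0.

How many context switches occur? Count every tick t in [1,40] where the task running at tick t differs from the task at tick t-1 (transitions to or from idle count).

t=0: L0/L1/L2 = ADH/-/- → run A
t=1: L0/L1/L2 = ADHBE/-/- → run A
t=2: L0/L1/L2 = DHBEF/-/- → run D
t=3: L0/L1/L2 = DHBEFC/-/- → run D
t=4: L0/L1/L2 = DHBEFC/-/- → run D
t=5: L0/L1/L2 = DHBEFC/-/- → run D
t=6: L0/L1/L2 = HBEFC/D/- → run H
t=7: L0/L1/L2 = HBEFC/D/- → run H
t=8: L0/L1/L2 = HBEFC/D/- → run H
t=9: L0/L1/L2 = HBEFC/D/- → run H
t=10: L0/L1/L2 = BEFC/DH/- → run B
t=11: L0/L1/L2 = BEFC/DH/- → run B
t=12: L0/L1/L2 = BEFC/DH/- → run B
t=13: L0/L1/L2 = BEFC/DH/- → run B
t=14: L0/L1/L2 = EFC/DHB/- → run E
t=15: L0/L1/L2 = EFC/DHB/- → run E
t=16: L0/L1/L2 = EFC/DHB/- → run E
t=17: L0/L1/L2 = EFC/DHB/- → run E
t=18: L0/L1/L2 = FC/DHBE/- → run F
t=19: L0/L1/L2 = FC/DHBE/- → run F
t=20: L0/L1/L2 = FC/DHBE/- → run F
t=21: L0/L1/L2 = FC/DHBE/- → run F
t=22: L0/L1/L2 = C/DHBEF/- → run C
t=23: L0/L1/L2 = C/DHBEF/- → run C
t=24: L0/L1/L2 = C/DHBEF/- → run C
t=25: L0/L1/L2 = -/DHBEF/- → run D
t=26: L0/L1/L2 = -/DHBEF/- → run D
t=27: L0/L1/L2 = -/HBEF/- → run H
t=28: L0/L1/L2 = -/BEF/- → run B
t=29: L0/L1/L2 = -/BEF/- → run B
t=30: L0/L1/L2 = -/BEF/- → run B
t=31: L0/L1/L2 = -/BEF/- → run B
t=32: L0/L1/L2 = -/EF/- → run E
t=33: L0/L1/L2 = -/EF/- → run E
t=34: L0/L1/L2 = -/EF/- → run E
t=35: L0/L1/L2 = -/EF/- → run E
t=36: L0/L1/L2 = -/F/- → run F
t=37: L0/L1/L2 = -/F/- → run F
t=38: (idle)
t=39: (idle)
t=40: (idle)

context switches = 12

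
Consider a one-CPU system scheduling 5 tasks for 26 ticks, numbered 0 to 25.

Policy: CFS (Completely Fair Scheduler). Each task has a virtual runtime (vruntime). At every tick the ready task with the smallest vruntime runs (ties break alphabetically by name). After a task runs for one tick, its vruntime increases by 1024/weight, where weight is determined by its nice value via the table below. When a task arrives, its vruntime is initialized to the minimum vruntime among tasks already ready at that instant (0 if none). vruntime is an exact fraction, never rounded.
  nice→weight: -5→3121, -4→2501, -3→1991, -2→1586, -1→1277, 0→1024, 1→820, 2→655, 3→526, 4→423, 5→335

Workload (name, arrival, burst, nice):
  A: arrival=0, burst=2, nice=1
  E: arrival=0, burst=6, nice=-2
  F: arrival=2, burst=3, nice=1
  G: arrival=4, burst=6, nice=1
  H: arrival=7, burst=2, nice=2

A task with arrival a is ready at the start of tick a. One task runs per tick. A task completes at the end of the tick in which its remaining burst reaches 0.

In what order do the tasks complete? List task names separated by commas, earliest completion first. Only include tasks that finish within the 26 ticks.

t=0: vr[A=0 E=0] → run A
t=1: vr[A=256/205 E=0] → run E
t=2: vr[A=256/205 E=512/793 F=512/793] → run E
t=3: vr[A=256/205 E=1024/793 F=512/793] → run F
t=4: vr[A=256/205 E=1024/793 F=307968/162565 G=256/205] → run A
t=5: vr[E=1024/793 F=307968/162565 G=256/205] → run G
t=6: vr[E=1024/793 F=307968/162565 G=512/205] → run E
t=7: vr[E=1536/793 F=307968/162565 G=512/205 H=307968/162565] → run F
t=8: vr[E=1536/793 F=510976/162565 G=512/205 H=307968/162565] → run H
t=9: vr[E=1536/793 F=510976/162565 G=512/205 H=14727424/4259203] → run E
t=10: vr[E=2048/793 F=510976/162565 G=512/205 H=14727424/4259203] → run G
t=11: vr[E=2048/793 F=510976/162565 G=768/205 H=14727424/4259203] → run E
t=12: vr[E=2560/793 F=510976/162565 G=768/205 H=14727424/4259203] → run F
t=13: vr[E=2560/793 G=768/205 H=14727424/4259203] → run E
t=14: vr[G=768/205 H=14727424/4259203] → run H
t=15: vr[G=768/205] → run G
t=16: vr[G=1024/205] → run G
t=17: vr[G=256/41] → run G
t=18: vr[G=1536/205] → run G
t=19: (idle)
t=20: (idle)
t=21: (idle)
t=22: (idle)
t=23: (idle)
t=24: (idle)
t=25: (idle)

completion order = A, F, E, H, G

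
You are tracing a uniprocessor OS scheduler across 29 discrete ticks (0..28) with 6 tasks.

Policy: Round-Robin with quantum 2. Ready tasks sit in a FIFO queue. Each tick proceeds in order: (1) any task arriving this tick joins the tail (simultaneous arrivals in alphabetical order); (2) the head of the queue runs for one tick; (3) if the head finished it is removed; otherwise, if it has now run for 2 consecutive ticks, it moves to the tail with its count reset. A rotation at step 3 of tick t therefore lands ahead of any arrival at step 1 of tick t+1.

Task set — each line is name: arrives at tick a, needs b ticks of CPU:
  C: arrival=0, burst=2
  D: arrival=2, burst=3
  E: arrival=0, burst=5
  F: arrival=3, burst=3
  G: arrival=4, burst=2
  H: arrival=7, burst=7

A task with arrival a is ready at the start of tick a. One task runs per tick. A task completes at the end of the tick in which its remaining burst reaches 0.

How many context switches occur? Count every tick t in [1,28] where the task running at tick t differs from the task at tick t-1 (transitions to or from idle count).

context switches = 11

t=0: queue=[C,E] q_used=0 → run C
t=1: queue=[C,E] q_used=1 → run C
t=2: queue=[E,D] q_used=0 → run E
t=3: queue=[E,D,F] q_used=1 → run E
t=4: queue=[D,F,E,G] q_used=0 → run D
t=5: queue=[D,F,E,G] q_used=1 → run D
t=6: queue=[F,E,G,D] q_used=0 → run F
t=7: queue=[F,E,G,D,H] q_used=1 → run F
t=8: queue=[E,G,D,H,F] q_used=0 → run E
t=9: queue=[E,G,D,H,F] q_used=1 → run E
t=10: queue=[G,D,H,F,E] q_used=0 → run G
t=11: queue=[G,D,H,F,E] q_used=1 → run G
t=12: queue=[D,H,F,E] q_used=0 → run D
t=13: queue=[H,F,E] q_used=0 → run H
t=14: queue=[H,F,E] q_used=1 → run H
t=15: queue=[F,E,H] q_used=0 → run F
t=16: queue=[E,H] q_used=0 → run E
t=17: queue=[H] q_used=0 → run H
t=18: queue=[H] q_used=1 → run H
t=19: queue=[H] q_used=0 → run H
t=20: queue=[H] q_used=1 → run H
t=21: queue=[H] q_used=0 → run H
t=22: (idle)
t=23: (idle)
t=24: (idle)
t=25: (idle)
t=26: (idle)
t=27: (idle)
t=28: (idle)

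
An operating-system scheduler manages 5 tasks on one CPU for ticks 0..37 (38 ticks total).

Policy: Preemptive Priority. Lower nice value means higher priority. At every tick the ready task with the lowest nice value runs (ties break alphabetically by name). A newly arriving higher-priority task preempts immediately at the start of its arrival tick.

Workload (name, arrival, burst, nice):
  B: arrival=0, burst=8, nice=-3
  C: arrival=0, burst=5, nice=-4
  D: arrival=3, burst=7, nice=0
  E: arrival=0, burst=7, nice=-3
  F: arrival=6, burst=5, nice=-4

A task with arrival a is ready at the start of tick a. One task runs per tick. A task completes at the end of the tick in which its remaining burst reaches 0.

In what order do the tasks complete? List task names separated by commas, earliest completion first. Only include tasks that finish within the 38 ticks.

completion order = C, F, B, E, D

t=0: ready={B,C,E} → run C
t=1: ready={B,C,E} → run C
t=2: ready={B,C,E} → run C
t=3: ready={B,C,D,E} → run C
t=4: ready={B,C,D,E} → run C
t=5: ready={B,D,E} → run B
t=6: ready={B,D,E,F} → run F
t=7: ready={B,D,E,F} → run F
t=8: ready={B,D,E,F} → run F
t=9: ready={B,D,E,F} → run F
t=10: ready={B,D,E,F} → run F
t=11: ready={B,D,E} → run B
t=12: ready={B,D,E} → run B
t=13: ready={B,D,E} → run B
t=14: ready={B,D,E} → run B
t=15: ready={B,D,E} → run B
t=16: ready={B,D,E} → run B
t=17: ready={B,D,E} → run B
t=18: ready={D,E} → run E
t=19: ready={D,E} → run E
t=20: ready={D,E} → run E
t=21: ready={D,E} → run E
t=22: ready={D,E} → run E
t=23: ready={D,E} → run E
t=24: ready={D,E} → run E
t=25: ready={D} → run D
t=26: ready={D} → run D
t=27: ready={D} → run D
t=28: ready={D} → run D
t=29: ready={D} → run D
t=30: ready={D} → run D
t=31: ready={D} → run D
t=32: (idle)
t=33: (idle)
t=34: (idle)
t=35: (idle)
t=36: (idle)
t=37: (idle)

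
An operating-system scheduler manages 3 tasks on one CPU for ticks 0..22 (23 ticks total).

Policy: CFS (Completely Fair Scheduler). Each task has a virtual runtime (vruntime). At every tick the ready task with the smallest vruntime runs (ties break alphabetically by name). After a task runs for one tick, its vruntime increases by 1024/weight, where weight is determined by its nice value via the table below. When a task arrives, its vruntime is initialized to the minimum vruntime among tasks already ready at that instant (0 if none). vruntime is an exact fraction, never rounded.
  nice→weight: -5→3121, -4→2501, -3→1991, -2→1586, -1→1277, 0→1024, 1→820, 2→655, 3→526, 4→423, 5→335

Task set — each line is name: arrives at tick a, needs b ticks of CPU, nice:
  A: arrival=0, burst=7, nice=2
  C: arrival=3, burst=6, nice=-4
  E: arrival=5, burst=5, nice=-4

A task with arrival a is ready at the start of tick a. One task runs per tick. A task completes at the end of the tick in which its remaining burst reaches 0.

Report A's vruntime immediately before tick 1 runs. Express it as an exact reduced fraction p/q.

vruntime(A, start of tick 1) = 1024/655

t=0: vr[A=0] → run A
t=1: vr[A=1024/655] → run A
t=2: vr[A=2048/655] → run A
t=3: vr[A=3072/655 C=3072/655] → run A
t=4: vr[A=4096/655 C=3072/655] → run C
t=5: vr[A=4096/655 C=8353792/1638155 E=8353792/1638155] → run C
t=6: vr[A=4096/655 C=9024512/1638155 E=8353792/1638155] → run E
t=7: vr[A=4096/655 C=9024512/1638155 E=9024512/1638155] → run C
t=8: vr[A=4096/655 C=9695232/1638155 E=9024512/1638155] → run E
t=9: vr[A=4096/655 C=9695232/1638155 E=9695232/1638155] → run C
t=10: vr[A=4096/655 C=10365952/1638155 E=9695232/1638155] → run E
t=11: vr[A=4096/655 C=10365952/1638155 E=10365952/1638155] → run A
t=12: vr[A=1024/131 C=10365952/1638155 E=10365952/1638155] → run C
t=13: vr[A=1024/131 C=11036672/1638155 E=10365952/1638155] → run E
t=14: vr[A=1024/131 C=11036672/1638155 E=11036672/1638155] → run C
t=15: vr[A=1024/131 E=11036672/1638155] → run E
t=16: vr[A=1024/131] → run A
t=17: vr[A=6144/655] → run A
t=18: (idle)
t=19: (idle)
t=20: (idle)
t=21: (idle)
t=22: (idle)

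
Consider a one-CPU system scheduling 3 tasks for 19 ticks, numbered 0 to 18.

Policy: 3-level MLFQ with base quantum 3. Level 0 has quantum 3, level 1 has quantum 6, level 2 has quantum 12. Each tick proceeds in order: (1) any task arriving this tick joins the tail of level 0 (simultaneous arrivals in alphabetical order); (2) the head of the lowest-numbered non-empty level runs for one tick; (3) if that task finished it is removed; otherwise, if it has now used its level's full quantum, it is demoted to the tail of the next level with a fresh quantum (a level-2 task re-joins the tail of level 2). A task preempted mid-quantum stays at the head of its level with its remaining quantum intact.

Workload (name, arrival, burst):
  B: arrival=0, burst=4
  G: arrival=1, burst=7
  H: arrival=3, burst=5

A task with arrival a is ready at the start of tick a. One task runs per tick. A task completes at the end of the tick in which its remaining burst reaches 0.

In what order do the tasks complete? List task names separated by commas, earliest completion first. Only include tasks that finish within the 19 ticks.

completion order = B, G, H

t=0: L0/L1/L2 = B/-/- → run B
t=1: L0/L1/L2 = BG/-/- → run B
t=2: L0/L1/L2 = BG/-/- → run B
t=3: L0/L1/L2 = GH/B/- → run G
t=4: L0/L1/L2 = GH/B/- → run G
t=5: L0/L1/L2 = GH/B/- → run G
t=6: L0/L1/L2 = H/BG/- → run H
t=7: L0/L1/L2 = H/BG/- → run H
t=8: L0/L1/L2 = H/BG/- → run H
t=9: L0/L1/L2 = -/BGH/- → run B
t=10: L0/L1/L2 = -/GH/- → run G
t=11: L0/L1/L2 = -/GH/- → run G
t=12: L0/L1/L2 = -/GH/- → run G
t=13: L0/L1/L2 = -/GH/- → run G
t=14: L0/L1/L2 = -/H/- → run H
t=15: L0/L1/L2 = -/H/- → run H
t=16: (idle)
t=17: (idle)
t=18: (idle)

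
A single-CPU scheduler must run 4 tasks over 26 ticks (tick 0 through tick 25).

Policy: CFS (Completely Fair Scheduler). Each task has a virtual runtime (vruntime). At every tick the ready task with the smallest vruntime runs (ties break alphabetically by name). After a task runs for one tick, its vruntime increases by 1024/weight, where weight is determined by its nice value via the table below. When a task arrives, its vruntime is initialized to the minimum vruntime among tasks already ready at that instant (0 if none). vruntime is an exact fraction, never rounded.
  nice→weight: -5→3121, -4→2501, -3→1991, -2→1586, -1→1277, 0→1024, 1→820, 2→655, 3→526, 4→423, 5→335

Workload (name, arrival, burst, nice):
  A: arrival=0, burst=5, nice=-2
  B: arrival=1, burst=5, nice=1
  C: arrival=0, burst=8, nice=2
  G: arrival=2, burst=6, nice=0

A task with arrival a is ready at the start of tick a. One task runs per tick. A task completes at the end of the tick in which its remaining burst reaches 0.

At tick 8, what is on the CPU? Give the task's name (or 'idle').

t=0: vr[A=0 C=0] → run A
t=1: vr[A=512/793 B=0 C=0] → run B
t=2: vr[A=512/793 B=256/205 C=0 G=0] → run C
t=3: vr[A=512/793 B=256/205 C=1024/655 G=0] → run G
t=4: vr[A=512/793 B=256/205 C=1024/655 G=1] → run A
t=5: vr[A=1024/793 B=256/205 C=1024/655 G=1] → run G
t=6: vr[A=1024/793 B=256/205 C=1024/655 G=2] → run B
t=7: vr[A=1024/793 B=512/205 C=1024/655 G=2] → run A
t=8: vr[A=1536/793 B=512/205 C=1024/655 G=2] → run C
t=9: vr[A=1536/793 B=512/205 C=2048/655 G=2] → run A
t=10: vr[A=2048/793 B=512/205 C=2048/655 G=2] → run G
t=11: vr[A=2048/793 B=512/205 C=2048/655 G=3] → run B
t=12: vr[A=2048/793 B=768/205 C=2048/655 G=3] → run A
t=13: vr[B=768/205 C=2048/655 G=3] → run G
t=14: vr[B=768/205 C=2048/655 G=4] → run C
t=15: vr[B=768/205 C=3072/655 G=4] → run B
t=16: vr[B=1024/205 C=3072/655 G=4] → run G
t=17: vr[B=1024/205 C=3072/655 G=5] → run C
t=18: vr[B=1024/205 C=4096/655 G=5] → run B
t=19: vr[C=4096/655 G=5] → run G
t=20: vr[C=4096/655] → run C
t=21: vr[C=1024/131] → run C
t=22: vr[C=6144/655] → run C
t=23: vr[C=7168/655] → run C
t=24: (idle)
t=25: (idle)

running at tick 8 = C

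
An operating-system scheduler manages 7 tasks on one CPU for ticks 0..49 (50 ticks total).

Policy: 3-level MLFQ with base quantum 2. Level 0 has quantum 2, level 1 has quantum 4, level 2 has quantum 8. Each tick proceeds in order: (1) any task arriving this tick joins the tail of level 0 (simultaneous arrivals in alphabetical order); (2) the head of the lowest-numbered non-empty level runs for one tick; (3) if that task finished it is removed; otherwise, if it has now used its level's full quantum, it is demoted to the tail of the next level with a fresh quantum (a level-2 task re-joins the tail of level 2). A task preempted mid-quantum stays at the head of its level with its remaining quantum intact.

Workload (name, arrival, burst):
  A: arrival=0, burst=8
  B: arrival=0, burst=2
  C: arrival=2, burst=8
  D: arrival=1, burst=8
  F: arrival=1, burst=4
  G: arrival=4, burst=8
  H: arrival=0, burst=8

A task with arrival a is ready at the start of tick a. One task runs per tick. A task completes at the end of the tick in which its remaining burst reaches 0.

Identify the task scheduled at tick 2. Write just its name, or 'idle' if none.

running at tick 2 = B

t=0: L0/L1/L2 = ABH/-/- → run A
t=1: L0/L1/L2 = ABHDF/-/- → run A
t=2: L0/L1/L2 = BHDFC/A/- → run B
t=3: L0/L1/L2 = BHDFC/A/- → run B
t=4: L0/L1/L2 = HDFCG/A/- → run H
t=5: L0/L1/L2 = HDFCG/A/- → run H
t=6: L0/L1/L2 = DFCG/AH/- → run D
t=7: L0/L1/L2 = DFCG/AH/- → run D
t=8: L0/L1/L2 = FCG/AHD/- → run F
t=9: L0/L1/L2 = FCG/AHD/- → run F
t=10: L0/L1/L2 = CG/AHDF/- → run C
t=11: L0/L1/L2 = CG/AHDF/- → run C
t=12: L0/L1/L2 = G/AHDFC/- → run G
t=13: L0/L1/L2 = G/AHDFC/- → run G
t=14: L0/L1/L2 = -/AHDFCG/- → run A
t=15: L0/L1/L2 = -/AHDFCG/- → run A
t=16: L0/L1/L2 = -/AHDFCG/- → run A
t=17: L0/L1/L2 = -/AHDFCG/- → run A
t=18: L0/L1/L2 = -/HDFCG/A → run H
t=19: L0/L1/L2 = -/HDFCG/A → run H
t=20: L0/L1/L2 = -/HDFCG/A → run H
t=21: L0/L1/L2 = -/HDFCG/A → run H
t=22: L0/L1/L2 = -/DFCG/AH → run D
t=23: L0/L1/L2 = -/DFCG/AH → run D
t=24: L0/L1/L2 = -/DFCG/AH → run D
t=25: L0/L1/L2 = -/DFCG/AH → run D
t=26: L0/L1/L2 = -/FCG/AHD → run F
t=27: L0/L1/L2 = -/FCG/AHD → run F
t=28: L0/L1/L2 = -/CG/AHD → run C
t=29: L0/L1/L2 = -/CG/AHD → run C
t=30: L0/L1/L2 = -/CG/AHD → run C
t=31: L0/L1/L2 = -/CG/AHD → run C
t=32: L0/L1/L2 = -/G/AHDC → run G
t=33: L0/L1/L2 = -/G/AHDC → run G
t=34: L0/L1/L2 = -/G/AHDC → run G
t=35: L0/L1/L2 = -/G/AHDC → run G
t=36: L0/L1/L2 = -/-/AHDCG → run A
t=37: L0/L1/L2 = -/-/AHDCG → run A
t=38: L0/L1/L2 = -/-/HDCG → run H
t=39: L0/L1/L2 = -/-/HDCG → run H
t=40: L0/L1/L2 = -/-/DCG → run D
t=41: L0/L1/L2 = -/-/DCG → run D
t=42: L0/L1/L2 = -/-/CG → run C
t=43: L0/L1/L2 = -/-/CG → run C
t=44: L0/L1/L2 = -/-/G → run G
t=45: L0/L1/L2 = -/-/G → run G
t=46: (idle)
t=47: (idle)
t=48: (idle)
t=49: (idle)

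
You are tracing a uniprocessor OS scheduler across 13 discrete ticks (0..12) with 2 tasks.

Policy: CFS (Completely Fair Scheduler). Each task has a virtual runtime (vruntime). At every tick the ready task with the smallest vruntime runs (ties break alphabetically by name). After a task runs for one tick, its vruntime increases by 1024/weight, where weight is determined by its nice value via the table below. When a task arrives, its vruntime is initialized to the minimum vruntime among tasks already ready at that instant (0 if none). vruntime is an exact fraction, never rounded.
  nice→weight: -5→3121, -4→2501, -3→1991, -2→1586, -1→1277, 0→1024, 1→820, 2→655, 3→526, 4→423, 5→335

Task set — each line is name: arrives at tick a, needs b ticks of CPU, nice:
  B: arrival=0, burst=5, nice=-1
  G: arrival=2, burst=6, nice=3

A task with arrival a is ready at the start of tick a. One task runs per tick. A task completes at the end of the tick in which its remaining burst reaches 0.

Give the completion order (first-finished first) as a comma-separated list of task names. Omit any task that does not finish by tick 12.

completion order = B, G

t=0: vr[B=0] → run B
t=1: vr[B=1024/1277] → run B
t=2: vr[B=2048/1277 G=2048/1277] → run B
t=3: vr[B=3072/1277 G=2048/1277] → run G
t=4: vr[B=3072/1277 G=1192448/335851] → run B
t=5: vr[B=4096/1277 G=1192448/335851] → run B
t=6: vr[G=1192448/335851] → run G
t=7: vr[G=1846272/335851] → run G
t=8: vr[G=2500096/335851] → run G
t=9: vr[G=3153920/335851] → run G
t=10: vr[G=3807744/335851] → run G
t=11: (idle)
t=12: (idle)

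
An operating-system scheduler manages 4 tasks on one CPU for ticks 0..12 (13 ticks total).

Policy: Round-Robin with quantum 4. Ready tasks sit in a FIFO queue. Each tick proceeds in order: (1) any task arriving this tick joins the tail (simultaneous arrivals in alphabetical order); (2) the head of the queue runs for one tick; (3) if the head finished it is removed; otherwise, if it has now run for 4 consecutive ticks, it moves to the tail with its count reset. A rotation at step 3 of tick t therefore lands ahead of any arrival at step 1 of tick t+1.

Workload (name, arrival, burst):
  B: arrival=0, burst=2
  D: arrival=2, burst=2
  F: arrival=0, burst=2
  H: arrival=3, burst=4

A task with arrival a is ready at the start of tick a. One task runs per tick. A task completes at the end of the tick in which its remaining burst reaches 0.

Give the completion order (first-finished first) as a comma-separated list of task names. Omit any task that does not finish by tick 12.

completion order = B, F, D, H

t=0: queue=[B,F] q_used=0 → run B
t=1: queue=[B,F] q_used=1 → run B
t=2: queue=[F,D] q_used=0 → run F
t=3: queue=[F,D,H] q_used=1 → run F
t=4: queue=[D,H] q_used=0 → run D
t=5: queue=[D,H] q_used=1 → run D
t=6: queue=[H] q_used=0 → run H
t=7: queue=[H] q_used=1 → run H
t=8: queue=[H] q_used=2 → run H
t=9: queue=[H] q_used=3 → run H
t=10: (idle)
t=11: (idle)
t=12: (idle)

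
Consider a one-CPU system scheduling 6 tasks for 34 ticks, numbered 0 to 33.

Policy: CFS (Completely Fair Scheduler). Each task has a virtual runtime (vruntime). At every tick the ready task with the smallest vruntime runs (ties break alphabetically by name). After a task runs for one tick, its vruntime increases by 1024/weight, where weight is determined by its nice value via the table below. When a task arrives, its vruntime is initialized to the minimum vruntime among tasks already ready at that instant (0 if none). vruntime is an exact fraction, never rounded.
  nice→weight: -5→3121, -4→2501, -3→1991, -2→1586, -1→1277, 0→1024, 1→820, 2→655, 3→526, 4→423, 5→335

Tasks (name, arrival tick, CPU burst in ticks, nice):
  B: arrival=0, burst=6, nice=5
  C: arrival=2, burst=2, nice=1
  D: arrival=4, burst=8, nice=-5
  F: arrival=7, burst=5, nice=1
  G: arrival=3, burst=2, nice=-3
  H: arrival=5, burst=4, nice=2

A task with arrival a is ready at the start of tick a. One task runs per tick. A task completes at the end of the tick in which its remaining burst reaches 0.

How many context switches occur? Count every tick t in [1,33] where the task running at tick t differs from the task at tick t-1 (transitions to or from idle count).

context switches = 21

t=0: vr[B=0] → run B
t=1: vr[B=1024/335] → run B
t=2: vr[B=2048/335 C=2048/335] → run B
t=3: vr[B=3072/335 C=2048/335 G=2048/335] → run C
t=4: vr[B=3072/335 C=20224/2747 D=2048/335 G=2048/335] → run D
t=5: vr[B=3072/335 C=20224/2747 D=6734848/1045535 G=2048/335 H=2048/335] → run G
t=6: vr[B=3072/335 C=20224/2747 D=6734848/1045535 G=4420608/666985 H=2048/335] → run H
t=7: vr[B=3072/335 C=20224/2747 D=6734848/1045535 F=6734848/1045535 G=4420608/666985 H=336896/43885] → run D
t=8: vr[B=3072/335 C=20224/2747 D=7077888/1045535 F=6734848/1045535 G=4420608/666985 H=336896/43885] → run F
t=9: vr[B=3072/335 C=20224/2747 D=7077888/1045535 F=65932032/8573387 G=4420608/666985 H=336896/43885] → run G
t=10: vr[B=3072/335 C=20224/2747 D=7077888/1045535 F=65932032/8573387 H=336896/43885] → run D
t=11: vr[B=3072/335 C=20224/2747 D=7420928/1045535 F=65932032/8573387 H=336896/43885] → run D
t=12: vr[B=3072/335 C=20224/2747 D=7763968/1045535 F=65932032/8573387 H=336896/43885] → run C
t=13: vr[B=3072/335 D=7763968/1045535 F=65932032/8573387 H=336896/43885] → run D
t=14: vr[B=3072/335 D=8107008/1045535 F=65932032/8573387 H=336896/43885] → run H
t=15: vr[B=3072/335 D=8107008/1045535 F=65932032/8573387 H=405504/43885] → run F
t=16: vr[B=3072/335 D=8107008/1045535 F=383191552/42866935 H=405504/43885] → run D
t=17: vr[B=3072/335 D=8450048/1045535 F=383191552/42866935 H=405504/43885] → run D
t=18: vr[B=3072/335 D=8793088/1045535 F=383191552/42866935 H=405504/43885] → run D
t=19: vr[B=3072/335 F=383191552/42866935 H=405504/43885] → run F
t=20: vr[B=3072/335 F=436722944/42866935 H=405504/43885] → run B
t=21: vr[B=4096/335 F=436722944/42866935 H=405504/43885] → run H
t=22: vr[B=4096/335 F=436722944/42866935 H=474112/43885] → run F
t=23: vr[B=4096/335 F=490254336/42866935 H=474112/43885] → run H
t=24: vr[B=4096/335 F=490254336/42866935] → run F
t=25: vr[B=4096/335] → run B
t=26: vr[B=1024/67] → run B
t=27: (idle)
t=28: (idle)
t=29: (idle)
t=30: (idle)
t=31: (idle)
t=32: (idle)
t=33: (idle)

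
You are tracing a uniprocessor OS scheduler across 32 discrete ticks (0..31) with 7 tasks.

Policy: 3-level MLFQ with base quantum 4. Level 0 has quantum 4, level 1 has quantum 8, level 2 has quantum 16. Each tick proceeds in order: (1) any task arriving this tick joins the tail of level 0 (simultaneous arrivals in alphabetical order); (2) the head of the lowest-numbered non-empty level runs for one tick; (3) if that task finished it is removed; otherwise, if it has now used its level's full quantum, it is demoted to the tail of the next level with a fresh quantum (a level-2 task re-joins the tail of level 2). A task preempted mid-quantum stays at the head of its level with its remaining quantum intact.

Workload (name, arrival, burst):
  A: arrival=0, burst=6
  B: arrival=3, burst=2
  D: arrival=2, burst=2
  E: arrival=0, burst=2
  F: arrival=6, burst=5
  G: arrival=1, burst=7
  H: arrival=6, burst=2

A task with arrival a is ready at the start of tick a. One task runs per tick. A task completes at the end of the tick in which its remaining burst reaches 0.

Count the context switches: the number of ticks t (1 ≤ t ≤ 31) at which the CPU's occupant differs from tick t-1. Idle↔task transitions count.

t=0: L0/L1/L2 = AE/-/- → run A
t=1: L0/L1/L2 = AEG/-/- → run A
t=2: L0/L1/L2 = AEGD/-/- → run A
t=3: L0/L1/L2 = AEGDB/-/- → run A
t=4: L0/L1/L2 = EGDB/A/- → run E
t=5: L0/L1/L2 = EGDB/A/- → run E
t=6: L0/L1/L2 = GDBFH/A/- → run G
t=7: L0/L1/L2 = GDBFH/A/- → run G
t=8: L0/L1/L2 = GDBFH/A/- → run G
t=9: L0/L1/L2 = GDBFH/A/- → run G
t=10: L0/L1/L2 = DBFH/AG/- → run D
t=11: L0/L1/L2 = DBFH/AG/- → run D
t=12: L0/L1/L2 = BFH/AG/- → run B
t=13: L0/L1/L2 = BFH/AG/- → run B
t=14: L0/L1/L2 = FH/AG/- → run F
t=15: L0/L1/L2 = FH/AG/- → run F
t=16: L0/L1/L2 = FH/AG/- → run F
t=17: L0/L1/L2 = FH/AG/- → run F
t=18: L0/L1/L2 = H/AGF/- → run H
t=19: L0/L1/L2 = H/AGF/- → run H
t=20: L0/L1/L2 = -/AGF/- → run A
t=21: L0/L1/L2 = -/AGF/- → run A
t=22: L0/L1/L2 = -/GF/- → run G
t=23: L0/L1/L2 = -/GF/- → run G
t=24: L0/L1/L2 = -/GF/- → run G
t=25: L0/L1/L2 = -/F/- → run F
t=26: (idle)
t=27: (idle)
t=28: (idle)
t=29: (idle)
t=30: (idle)
t=31: (idle)

context switches = 10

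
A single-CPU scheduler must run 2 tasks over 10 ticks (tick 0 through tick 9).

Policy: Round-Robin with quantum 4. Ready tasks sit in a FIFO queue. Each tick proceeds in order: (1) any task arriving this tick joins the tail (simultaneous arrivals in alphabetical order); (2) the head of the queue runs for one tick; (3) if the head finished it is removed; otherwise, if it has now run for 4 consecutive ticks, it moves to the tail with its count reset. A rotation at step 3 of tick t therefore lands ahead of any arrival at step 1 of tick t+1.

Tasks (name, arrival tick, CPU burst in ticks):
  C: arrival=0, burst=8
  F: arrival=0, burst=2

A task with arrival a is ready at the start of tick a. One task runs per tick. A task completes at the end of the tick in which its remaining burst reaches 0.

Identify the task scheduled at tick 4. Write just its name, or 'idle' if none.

running at tick 4 = F

t=0: queue=[C,F] q_used=0 → run C
t=1: queue=[C,F] q_used=1 → run C
t=2: queue=[C,F] q_used=2 → run C
t=3: queue=[C,F] q_used=3 → run C
t=4: queue=[F,C] q_used=0 → run F
t=5: queue=[F,C] q_used=1 → run F
t=6: queue=[C] q_used=0 → run C
t=7: queue=[C] q_used=1 → run C
t=8: queue=[C] q_used=2 → run C
t=9: queue=[C] q_used=3 → run C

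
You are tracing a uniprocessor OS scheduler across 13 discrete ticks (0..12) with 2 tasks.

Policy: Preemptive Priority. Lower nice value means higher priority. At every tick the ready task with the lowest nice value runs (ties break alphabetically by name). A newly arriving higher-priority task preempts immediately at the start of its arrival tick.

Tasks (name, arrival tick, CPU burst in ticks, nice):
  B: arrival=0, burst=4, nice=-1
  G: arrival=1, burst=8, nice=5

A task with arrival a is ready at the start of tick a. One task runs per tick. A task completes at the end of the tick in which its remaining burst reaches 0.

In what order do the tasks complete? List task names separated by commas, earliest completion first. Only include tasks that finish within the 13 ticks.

t=0: ready={B} → run B
t=1: ready={B,G} → run B
t=2: ready={B,G} → run B
t=3: ready={B,G} → run B
t=4: ready={G} → run G
t=5: ready={G} → run G
t=6: ready={G} → run G
t=7: ready={G} → run G
t=8: ready={G} → run G
t=9: ready={G} → run G
t=10: ready={G} → run G
t=11: ready={G} → run G
t=12: (idle)

completion order = B, G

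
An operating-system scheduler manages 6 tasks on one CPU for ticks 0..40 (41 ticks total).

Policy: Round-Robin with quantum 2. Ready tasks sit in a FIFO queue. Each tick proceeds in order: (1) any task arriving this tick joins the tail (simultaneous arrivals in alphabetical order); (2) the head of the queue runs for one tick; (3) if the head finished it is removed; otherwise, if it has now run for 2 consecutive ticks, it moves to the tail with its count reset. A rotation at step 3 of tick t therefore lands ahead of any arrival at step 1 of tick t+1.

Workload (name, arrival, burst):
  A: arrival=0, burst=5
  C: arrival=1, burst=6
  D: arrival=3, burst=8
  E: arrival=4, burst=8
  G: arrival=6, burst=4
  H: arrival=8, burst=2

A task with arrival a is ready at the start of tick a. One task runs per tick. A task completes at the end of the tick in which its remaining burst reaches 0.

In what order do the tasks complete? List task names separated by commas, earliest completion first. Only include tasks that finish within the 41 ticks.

completion order = A, H, C, G, D, E

t=0: queue=[A] q_used=0 → run A
t=1: queue=[A,C] q_used=1 → run A
t=2: queue=[C,A] q_used=0 → run C
t=3: queue=[C,A,D] q_used=1 → run C
t=4: queue=[A,D,C,E] q_used=0 → run A
t=5: queue=[A,D,C,E] q_used=1 → run A
t=6: queue=[D,C,E,A,G] q_used=0 → run D
t=7: queue=[D,C,E,A,G] q_used=1 → run D
t=8: queue=[C,E,A,G,D,H] q_used=0 → run C
t=9: queue=[C,E,A,G,D,H] q_used=1 → run C
t=10: queue=[E,A,G,D,H,C] q_used=0 → run E
t=11: queue=[E,A,G,D,H,C] q_used=1 → run E
t=12: queue=[A,G,D,H,C,E] q_used=0 → run A
t=13: queue=[G,D,H,C,E] q_used=0 → run G
t=14: queue=[G,D,H,C,E] q_used=1 → run G
t=15: queue=[D,H,C,E,G] q_used=0 → run D
t=16: queue=[D,H,C,E,G] q_used=1 → run D
t=17: queue=[H,C,E,G,D] q_used=0 → run H
t=18: queue=[H,C,E,G,D] q_used=1 → run H
t=19: queue=[C,E,G,D] q_used=0 → run C
t=20: queue=[C,E,G,D] q_used=1 → run C
t=21: queue=[E,G,D] q_used=0 → run E
t=22: queue=[E,G,D] q_used=1 → run E
t=23: queue=[G,D,E] q_used=0 → run G
t=24: queue=[G,D,E] q_used=1 → run G
t=25: queue=[D,E] q_used=0 → run D
t=26: queue=[D,E] q_used=1 → run D
t=27: queue=[E,D] q_used=0 → run E
t=28: queue=[E,D] q_used=1 → run E
t=29: queue=[D,E] q_used=0 → run D
t=30: queue=[D,E] q_used=1 → run D
t=31: queue=[E] q_used=0 → run E
t=32: queue=[E] q_used=1 → run E
t=33: (idle)
t=34: (idle)
t=35: (idle)
t=36: (idle)
t=37: (idle)
t=38: (idle)
t=39: (idle)
t=40: (idle)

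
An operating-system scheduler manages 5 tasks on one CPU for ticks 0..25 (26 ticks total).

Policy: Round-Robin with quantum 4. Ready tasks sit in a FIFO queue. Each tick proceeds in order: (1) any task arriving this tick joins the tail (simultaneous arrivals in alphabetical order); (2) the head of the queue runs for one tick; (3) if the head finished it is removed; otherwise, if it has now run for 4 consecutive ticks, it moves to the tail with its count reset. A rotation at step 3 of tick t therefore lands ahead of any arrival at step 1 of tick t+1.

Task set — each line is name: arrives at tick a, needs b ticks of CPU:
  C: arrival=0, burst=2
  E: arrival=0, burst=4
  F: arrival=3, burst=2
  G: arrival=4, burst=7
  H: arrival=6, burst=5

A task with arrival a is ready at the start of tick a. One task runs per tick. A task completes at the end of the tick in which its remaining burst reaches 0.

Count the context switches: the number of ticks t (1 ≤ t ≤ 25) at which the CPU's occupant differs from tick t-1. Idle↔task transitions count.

context switches = 7

t=0: queue=[C,E] q_used=0 → run C
t=1: queue=[C,E] q_used=1 → run C
t=2: queue=[E] q_used=0 → run E
t=3: queue=[E,F] q_used=1 → run E
t=4: queue=[E,F,G] q_used=2 → run E
t=5: queue=[E,F,G] q_used=3 → run E
t=6: queue=[F,G,H] q_used=0 → run F
t=7: queue=[F,G,H] q_used=1 → run F
t=8: queue=[G,H] q_used=0 → run G
t=9: queue=[G,H] q_used=1 → run G
t=10: queue=[G,H] q_used=2 → run G
t=11: queue=[G,H] q_used=3 → run G
t=12: queue=[H,G] q_used=0 → run H
t=13: queue=[H,G] q_used=1 → run H
t=14: queue=[H,G] q_used=2 → run H
t=15: queue=[H,G] q_used=3 → run H
t=16: queue=[G,H] q_used=0 → run G
t=17: queue=[G,H] q_used=1 → run G
t=18: queue=[G,H] q_used=2 → run G
t=19: queue=[H] q_used=0 → run H
t=20: (idle)
t=21: (idle)
t=22: (idle)
t=23: (idle)
t=24: (idle)
t=25: (idle)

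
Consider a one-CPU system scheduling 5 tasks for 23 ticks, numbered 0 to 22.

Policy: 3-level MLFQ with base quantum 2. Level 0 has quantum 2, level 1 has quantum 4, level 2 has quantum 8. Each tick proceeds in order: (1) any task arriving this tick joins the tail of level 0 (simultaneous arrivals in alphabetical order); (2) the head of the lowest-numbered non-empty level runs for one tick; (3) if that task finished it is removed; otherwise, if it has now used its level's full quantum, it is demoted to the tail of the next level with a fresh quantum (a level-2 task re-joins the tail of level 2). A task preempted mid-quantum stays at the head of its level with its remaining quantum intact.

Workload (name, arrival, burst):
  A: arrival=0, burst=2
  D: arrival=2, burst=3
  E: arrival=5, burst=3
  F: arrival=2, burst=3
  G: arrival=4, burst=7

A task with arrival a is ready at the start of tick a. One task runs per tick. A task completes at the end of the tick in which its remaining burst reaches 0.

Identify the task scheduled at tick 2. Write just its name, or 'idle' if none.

t=0: L0/L1/L2 = A/-/- → run A
t=1: L0/L1/L2 = A/-/- → run A
t=2: L0/L1/L2 = DF/-/- → run D
t=3: L0/L1/L2 = DF/-/- → run D
t=4: L0/L1/L2 = FG/D/- → run F
t=5: L0/L1/L2 = FGE/D/- → run F
t=6: L0/L1/L2 = GE/DF/- → run G
t=7: L0/L1/L2 = GE/DF/- → run G
t=8: L0/L1/L2 = E/DFG/- → run E
t=9: L0/L1/L2 = E/DFG/- → run E
t=10: L0/L1/L2 = -/DFGE/- → run D
t=11: L0/L1/L2 = -/FGE/- → run F
t=12: L0/L1/L2 = -/GE/- → run G
t=13: L0/L1/L2 = -/GE/- → run G
t=14: L0/L1/L2 = -/GE/- → run G
t=15: L0/L1/L2 = -/GE/- → run G
t=16: L0/L1/L2 = -/E/G → run E
t=17: L0/L1/L2 = -/-/G → run G
t=18: (idle)
t=19: (idle)
t=20: (idle)
t=21: (idle)
t=22: (idle)

running at tick 2 = D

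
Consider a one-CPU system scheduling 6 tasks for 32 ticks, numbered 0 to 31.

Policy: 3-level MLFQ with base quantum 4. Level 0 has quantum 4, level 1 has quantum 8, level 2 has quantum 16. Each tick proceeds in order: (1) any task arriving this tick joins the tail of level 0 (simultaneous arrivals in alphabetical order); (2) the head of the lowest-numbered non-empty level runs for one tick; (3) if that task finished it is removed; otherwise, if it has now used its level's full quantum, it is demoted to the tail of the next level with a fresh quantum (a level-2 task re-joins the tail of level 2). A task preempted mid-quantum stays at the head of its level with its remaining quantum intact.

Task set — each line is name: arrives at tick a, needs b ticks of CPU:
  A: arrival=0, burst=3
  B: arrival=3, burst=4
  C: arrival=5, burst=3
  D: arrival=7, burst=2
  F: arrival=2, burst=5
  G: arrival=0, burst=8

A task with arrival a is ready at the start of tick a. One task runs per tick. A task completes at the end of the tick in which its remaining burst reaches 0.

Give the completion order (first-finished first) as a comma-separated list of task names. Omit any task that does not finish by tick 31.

completion order = A, B, C, D, G, F

t=0: L0/L1/L2 = AG/-/- → run A
t=1: L0/L1/L2 = AG/-/- → run A
t=2: L0/L1/L2 = AGF/-/- → run A
t=3: L0/L1/L2 = GFB/-/- → run G
t=4: L0/L1/L2 = GFB/-/- → run G
t=5: L0/L1/L2 = GFBC/-/- → run G
t=6: L0/L1/L2 = GFBC/-/- → run G
t=7: L0/L1/L2 = FBCD/G/- → run F
t=8: L0/L1/L2 = FBCD/G/- → run F
t=9: L0/L1/L2 = FBCD/G/- → run F
t=10: L0/L1/L2 = FBCD/G/- → run F
t=11: L0/L1/L2 = BCD/GF/- → run B
t=12: L0/L1/L2 = BCD/GF/- → run B
t=13: L0/L1/L2 = BCD/GF/- → run B
t=14: L0/L1/L2 = BCD/GF/- → run B
t=15: L0/L1/L2 = CD/GF/- → run C
t=16: L0/L1/L2 = CD/GF/- → run C
t=17: L0/L1/L2 = CD/GF/- → run C
t=18: L0/L1/L2 = D/GF/- → run D
t=19: L0/L1/L2 = D/GF/- → run D
t=20: L0/L1/L2 = -/GF/- → run G
t=21: L0/L1/L2 = -/GF/- → run G
t=22: L0/L1/L2 = -/GF/- → run G
t=23: L0/L1/L2 = -/GF/- → run G
t=24: L0/L1/L2 = -/F/- → run F
t=25: (idle)
t=26: (idle)
t=27: (idle)
t=28: (idle)
t=29: (idle)
t=30: (idle)
t=31: (idle)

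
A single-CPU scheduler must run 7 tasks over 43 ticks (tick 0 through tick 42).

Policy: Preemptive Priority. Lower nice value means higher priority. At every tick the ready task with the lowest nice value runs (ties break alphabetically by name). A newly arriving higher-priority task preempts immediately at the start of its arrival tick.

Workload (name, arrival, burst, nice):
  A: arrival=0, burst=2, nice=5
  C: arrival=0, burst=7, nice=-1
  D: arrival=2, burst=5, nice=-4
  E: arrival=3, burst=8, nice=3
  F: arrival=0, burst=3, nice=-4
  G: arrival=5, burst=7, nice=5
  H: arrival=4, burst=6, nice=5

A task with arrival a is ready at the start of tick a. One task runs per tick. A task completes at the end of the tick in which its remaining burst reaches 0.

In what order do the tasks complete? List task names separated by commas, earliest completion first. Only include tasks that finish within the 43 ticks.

completion order = D, F, C, E, A, G, H

t=0: ready={A,C,F} → run F
t=1: ready={A,C,F} → run F
t=2: ready={A,C,D,F} → run D
t=3: ready={A,C,D,E,F} → run D
t=4: ready={A,C,D,E,F,H} → run D
t=5: ready={A,C,D,E,F,G,H} → run D
t=6: ready={A,C,D,E,F,G,H} → run D
t=7: ready={A,C,E,F,G,H} → run F
t=8: ready={A,C,E,G,H} → run C
t=9: ready={A,C,E,G,H} → run C
t=10: ready={A,C,E,G,H} → run C
t=11: ready={A,C,E,G,H} → run C
t=12: ready={A,C,E,G,H} → run C
t=13: ready={A,C,E,G,H} → run C
t=14: ready={A,C,E,G,H} → run C
t=15: ready={A,E,G,H} → run E
t=16: ready={A,E,G,H} → run E
t=17: ready={A,E,G,H} → run E
t=18: ready={A,E,G,H} → run E
t=19: ready={A,E,G,H} → run E
t=20: ready={A,E,G,H} → run E
t=21: ready={A,E,G,H} → run E
t=22: ready={A,E,G,H} → run E
t=23: ready={A,G,H} → run A
t=24: ready={A,G,H} → run A
t=25: ready={G,H} → run G
t=26: ready={G,H} → run G
t=27: ready={G,H} → run G
t=28: ready={G,H} → run G
t=29: ready={G,H} → run G
t=30: ready={G,H} → run G
t=31: ready={G,H} → run G
t=32: ready={H} → run H
t=33: ready={H} → run H
t=34: ready={H} → run H
t=35: ready={H} → run H
t=36: ready={H} → run H
t=37: ready={H} → run H
t=38: (idle)
t=39: (idle)
t=40: (idle)
t=41: (idle)
t=42: (idle)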